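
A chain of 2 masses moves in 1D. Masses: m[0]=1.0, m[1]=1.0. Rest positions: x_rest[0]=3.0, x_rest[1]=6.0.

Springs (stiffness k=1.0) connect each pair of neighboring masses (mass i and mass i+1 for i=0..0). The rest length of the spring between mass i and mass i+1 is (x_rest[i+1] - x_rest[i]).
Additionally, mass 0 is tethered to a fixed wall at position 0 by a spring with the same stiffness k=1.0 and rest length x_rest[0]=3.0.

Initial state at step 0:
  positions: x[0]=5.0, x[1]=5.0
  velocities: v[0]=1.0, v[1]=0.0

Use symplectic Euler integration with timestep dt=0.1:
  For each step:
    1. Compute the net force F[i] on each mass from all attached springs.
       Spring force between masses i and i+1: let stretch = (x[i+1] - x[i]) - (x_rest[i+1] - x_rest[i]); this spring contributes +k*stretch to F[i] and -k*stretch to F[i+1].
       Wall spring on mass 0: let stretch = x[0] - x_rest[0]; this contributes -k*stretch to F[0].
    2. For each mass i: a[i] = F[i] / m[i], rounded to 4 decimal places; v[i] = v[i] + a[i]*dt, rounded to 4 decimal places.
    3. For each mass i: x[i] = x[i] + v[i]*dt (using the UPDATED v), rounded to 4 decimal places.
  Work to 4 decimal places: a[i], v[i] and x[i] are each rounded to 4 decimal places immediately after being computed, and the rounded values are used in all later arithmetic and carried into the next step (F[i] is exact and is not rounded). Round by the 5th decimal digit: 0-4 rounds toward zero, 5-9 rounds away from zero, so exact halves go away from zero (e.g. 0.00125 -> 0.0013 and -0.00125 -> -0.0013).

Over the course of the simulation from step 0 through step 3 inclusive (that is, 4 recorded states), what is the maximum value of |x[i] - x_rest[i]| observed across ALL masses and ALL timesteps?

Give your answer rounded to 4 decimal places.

Step 0: x=[5.0000 5.0000] v=[1.0000 0.0000]
Step 1: x=[5.0500 5.0300] v=[0.5000 0.3000]
Step 2: x=[5.0493 5.0902] v=[-0.0070 0.6020]
Step 3: x=[4.9985 5.1800] v=[-0.5078 0.8979]
Max displacement = 2.0500

Answer: 2.0500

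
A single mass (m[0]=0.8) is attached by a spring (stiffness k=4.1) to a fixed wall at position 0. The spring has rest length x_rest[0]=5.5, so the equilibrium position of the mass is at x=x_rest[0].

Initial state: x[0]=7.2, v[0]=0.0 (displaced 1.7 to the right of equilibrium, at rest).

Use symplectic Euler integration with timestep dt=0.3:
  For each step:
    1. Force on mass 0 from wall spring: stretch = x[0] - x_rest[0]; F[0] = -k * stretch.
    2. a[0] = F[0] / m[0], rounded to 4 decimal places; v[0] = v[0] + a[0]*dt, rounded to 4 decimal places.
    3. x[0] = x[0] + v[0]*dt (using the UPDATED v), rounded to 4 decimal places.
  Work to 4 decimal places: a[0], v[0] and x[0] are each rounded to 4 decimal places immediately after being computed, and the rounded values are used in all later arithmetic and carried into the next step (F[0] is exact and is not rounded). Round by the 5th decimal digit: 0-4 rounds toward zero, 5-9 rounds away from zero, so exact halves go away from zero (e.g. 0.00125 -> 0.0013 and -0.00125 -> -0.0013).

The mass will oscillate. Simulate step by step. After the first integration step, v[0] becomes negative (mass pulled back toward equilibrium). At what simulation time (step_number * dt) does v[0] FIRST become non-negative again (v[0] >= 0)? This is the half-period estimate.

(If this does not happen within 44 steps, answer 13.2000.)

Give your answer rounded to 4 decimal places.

Answer: 1.5000

Derivation:
Step 0: x=[7.2000] v=[0.0000]
Step 1: x=[6.4159] v=[-2.6138]
Step 2: x=[5.2093] v=[-4.0220]
Step 3: x=[4.1368] v=[-3.5751]
Step 4: x=[3.6930] v=[-1.4792]
Step 5: x=[4.0827] v=[1.2991]
First v>=0 after going negative at step 5, time=1.5000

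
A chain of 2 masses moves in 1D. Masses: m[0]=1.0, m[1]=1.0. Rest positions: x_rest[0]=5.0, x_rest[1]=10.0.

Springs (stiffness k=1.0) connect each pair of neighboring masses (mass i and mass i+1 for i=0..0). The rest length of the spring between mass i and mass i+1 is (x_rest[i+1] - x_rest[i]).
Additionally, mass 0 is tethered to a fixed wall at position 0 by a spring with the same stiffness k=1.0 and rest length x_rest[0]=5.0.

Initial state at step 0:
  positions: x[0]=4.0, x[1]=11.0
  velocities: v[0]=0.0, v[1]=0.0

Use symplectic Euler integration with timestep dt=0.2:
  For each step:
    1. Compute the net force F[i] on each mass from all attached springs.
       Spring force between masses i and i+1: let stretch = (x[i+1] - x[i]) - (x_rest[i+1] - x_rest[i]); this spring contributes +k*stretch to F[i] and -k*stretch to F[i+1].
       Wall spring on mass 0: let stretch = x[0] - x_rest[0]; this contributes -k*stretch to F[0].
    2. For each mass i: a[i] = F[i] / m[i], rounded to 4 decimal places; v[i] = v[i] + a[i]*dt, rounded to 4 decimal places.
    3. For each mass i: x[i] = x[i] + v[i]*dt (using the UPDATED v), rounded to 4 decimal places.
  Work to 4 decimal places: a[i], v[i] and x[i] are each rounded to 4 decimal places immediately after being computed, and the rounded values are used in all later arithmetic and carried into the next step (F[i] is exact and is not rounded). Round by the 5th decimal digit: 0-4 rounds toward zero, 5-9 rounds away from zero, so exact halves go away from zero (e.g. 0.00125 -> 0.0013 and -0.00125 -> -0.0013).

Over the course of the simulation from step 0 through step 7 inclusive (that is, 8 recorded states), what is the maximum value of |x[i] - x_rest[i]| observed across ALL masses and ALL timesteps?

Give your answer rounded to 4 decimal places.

Answer: 1.0072

Derivation:
Step 0: x=[4.0000 11.0000] v=[0.0000 0.0000]
Step 1: x=[4.1200 10.9200] v=[0.6000 -0.4000]
Step 2: x=[4.3472 10.7680] v=[1.1360 -0.7600]
Step 3: x=[4.6573 10.5592] v=[1.5507 -1.0442]
Step 4: x=[5.0172 10.3143] v=[1.7996 -1.2246]
Step 5: x=[5.3883 10.0575] v=[1.8556 -1.2840]
Step 6: x=[5.7307 9.8139] v=[1.7118 -1.2178]
Step 7: x=[6.0072 9.6070] v=[1.3823 -1.0344]
Max displacement = 1.0072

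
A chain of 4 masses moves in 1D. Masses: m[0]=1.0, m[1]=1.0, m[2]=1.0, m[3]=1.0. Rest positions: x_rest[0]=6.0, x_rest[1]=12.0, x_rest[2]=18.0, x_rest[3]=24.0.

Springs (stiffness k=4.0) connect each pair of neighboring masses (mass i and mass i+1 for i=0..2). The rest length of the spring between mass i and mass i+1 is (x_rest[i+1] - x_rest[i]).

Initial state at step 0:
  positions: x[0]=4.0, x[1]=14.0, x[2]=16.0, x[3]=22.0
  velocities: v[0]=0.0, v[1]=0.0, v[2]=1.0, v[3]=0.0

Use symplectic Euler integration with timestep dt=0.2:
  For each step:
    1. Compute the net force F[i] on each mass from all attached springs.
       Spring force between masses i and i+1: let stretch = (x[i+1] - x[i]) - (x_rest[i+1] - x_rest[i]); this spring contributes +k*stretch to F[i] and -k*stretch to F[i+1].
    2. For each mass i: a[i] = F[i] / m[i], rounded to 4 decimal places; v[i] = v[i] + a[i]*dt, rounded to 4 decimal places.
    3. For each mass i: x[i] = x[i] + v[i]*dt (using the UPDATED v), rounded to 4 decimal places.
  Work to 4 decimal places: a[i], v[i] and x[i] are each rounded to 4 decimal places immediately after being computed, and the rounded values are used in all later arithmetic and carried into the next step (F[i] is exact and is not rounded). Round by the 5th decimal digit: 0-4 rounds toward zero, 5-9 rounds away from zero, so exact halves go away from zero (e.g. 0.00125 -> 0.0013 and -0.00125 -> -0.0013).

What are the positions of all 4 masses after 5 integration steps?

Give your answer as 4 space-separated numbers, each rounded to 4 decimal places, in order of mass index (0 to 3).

Step 0: x=[4.0000 14.0000 16.0000 22.0000] v=[0.0000 0.0000 1.0000 0.0000]
Step 1: x=[4.6400 12.7200 16.8400 22.0000] v=[3.2000 -6.4000 4.2000 0.0000]
Step 2: x=[5.6128 10.8064 17.8464 22.1344] v=[4.8640 -9.5680 5.0320 0.6720]
Step 3: x=[6.4566 9.1882 18.4125 22.5427] v=[4.2189 -8.0909 2.8304 2.0416]
Step 4: x=[6.7774 8.6089 18.1635 23.2502] v=[1.6042 -2.8967 -1.2449 3.5374]
Step 5: x=[6.4313 9.2653 17.1997 24.1038] v=[-1.7306 3.2818 -4.8192 4.2680]

Answer: 6.4313 9.2653 17.1997 24.1038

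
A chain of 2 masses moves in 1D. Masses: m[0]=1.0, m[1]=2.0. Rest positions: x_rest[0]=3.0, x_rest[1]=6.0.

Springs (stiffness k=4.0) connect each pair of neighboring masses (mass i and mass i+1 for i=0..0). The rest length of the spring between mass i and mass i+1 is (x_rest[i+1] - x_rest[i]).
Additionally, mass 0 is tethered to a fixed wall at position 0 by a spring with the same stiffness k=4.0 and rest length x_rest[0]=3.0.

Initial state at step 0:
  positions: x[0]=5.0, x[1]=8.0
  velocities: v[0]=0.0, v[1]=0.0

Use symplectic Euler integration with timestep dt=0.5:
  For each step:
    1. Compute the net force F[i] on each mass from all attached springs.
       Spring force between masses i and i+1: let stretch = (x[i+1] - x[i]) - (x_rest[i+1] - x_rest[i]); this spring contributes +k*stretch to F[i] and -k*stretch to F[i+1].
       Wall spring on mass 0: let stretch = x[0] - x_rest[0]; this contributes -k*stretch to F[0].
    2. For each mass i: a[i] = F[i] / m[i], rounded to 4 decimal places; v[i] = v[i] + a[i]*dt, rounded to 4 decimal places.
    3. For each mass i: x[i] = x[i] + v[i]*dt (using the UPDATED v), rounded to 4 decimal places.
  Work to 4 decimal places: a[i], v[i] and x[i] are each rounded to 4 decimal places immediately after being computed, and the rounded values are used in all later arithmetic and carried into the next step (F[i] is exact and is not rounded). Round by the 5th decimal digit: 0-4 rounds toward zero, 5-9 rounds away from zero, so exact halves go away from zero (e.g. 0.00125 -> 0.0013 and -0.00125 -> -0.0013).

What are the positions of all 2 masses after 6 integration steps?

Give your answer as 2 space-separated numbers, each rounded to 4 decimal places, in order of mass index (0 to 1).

Step 0: x=[5.0000 8.0000] v=[0.0000 0.0000]
Step 1: x=[3.0000 8.0000] v=[-4.0000 0.0000]
Step 2: x=[3.0000 7.0000] v=[0.0000 -2.0000]
Step 3: x=[4.0000 5.5000] v=[2.0000 -3.0000]
Step 4: x=[2.5000 4.7500] v=[-3.0000 -1.5000]
Step 5: x=[0.7500 4.3750] v=[-3.5000 -0.7500]
Step 6: x=[1.8750 3.6875] v=[2.2500 -1.3750]

Answer: 1.8750 3.6875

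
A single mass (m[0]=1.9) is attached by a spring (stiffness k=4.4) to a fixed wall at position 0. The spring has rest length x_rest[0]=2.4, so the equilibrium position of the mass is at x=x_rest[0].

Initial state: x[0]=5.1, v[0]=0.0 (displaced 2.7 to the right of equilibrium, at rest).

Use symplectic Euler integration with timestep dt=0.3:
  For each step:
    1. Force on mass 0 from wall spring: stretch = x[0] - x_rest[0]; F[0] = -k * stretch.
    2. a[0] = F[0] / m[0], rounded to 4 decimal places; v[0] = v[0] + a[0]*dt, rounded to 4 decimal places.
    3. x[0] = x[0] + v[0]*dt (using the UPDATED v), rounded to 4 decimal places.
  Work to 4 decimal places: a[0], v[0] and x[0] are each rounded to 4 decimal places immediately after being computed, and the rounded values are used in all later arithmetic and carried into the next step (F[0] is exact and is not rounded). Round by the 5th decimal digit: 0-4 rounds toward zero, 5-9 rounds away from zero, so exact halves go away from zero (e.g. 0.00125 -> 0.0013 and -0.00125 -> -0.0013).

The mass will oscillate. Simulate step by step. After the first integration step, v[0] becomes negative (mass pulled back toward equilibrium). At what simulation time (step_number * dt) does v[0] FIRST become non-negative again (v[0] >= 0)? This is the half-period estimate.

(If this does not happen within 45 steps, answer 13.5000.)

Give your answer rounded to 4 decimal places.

Step 0: x=[5.1000] v=[0.0000]
Step 1: x=[4.5373] v=[-1.8758]
Step 2: x=[3.5291] v=[-3.3607]
Step 3: x=[2.2856] v=[-4.1451]
Step 4: x=[1.0659] v=[-4.0656]
Step 5: x=[0.1243] v=[-3.1388]
Step 6: x=[-0.3430] v=[-1.5578]
Step 7: x=[-0.2386] v=[0.3479]
First v>=0 after going negative at step 7, time=2.1000

Answer: 2.1000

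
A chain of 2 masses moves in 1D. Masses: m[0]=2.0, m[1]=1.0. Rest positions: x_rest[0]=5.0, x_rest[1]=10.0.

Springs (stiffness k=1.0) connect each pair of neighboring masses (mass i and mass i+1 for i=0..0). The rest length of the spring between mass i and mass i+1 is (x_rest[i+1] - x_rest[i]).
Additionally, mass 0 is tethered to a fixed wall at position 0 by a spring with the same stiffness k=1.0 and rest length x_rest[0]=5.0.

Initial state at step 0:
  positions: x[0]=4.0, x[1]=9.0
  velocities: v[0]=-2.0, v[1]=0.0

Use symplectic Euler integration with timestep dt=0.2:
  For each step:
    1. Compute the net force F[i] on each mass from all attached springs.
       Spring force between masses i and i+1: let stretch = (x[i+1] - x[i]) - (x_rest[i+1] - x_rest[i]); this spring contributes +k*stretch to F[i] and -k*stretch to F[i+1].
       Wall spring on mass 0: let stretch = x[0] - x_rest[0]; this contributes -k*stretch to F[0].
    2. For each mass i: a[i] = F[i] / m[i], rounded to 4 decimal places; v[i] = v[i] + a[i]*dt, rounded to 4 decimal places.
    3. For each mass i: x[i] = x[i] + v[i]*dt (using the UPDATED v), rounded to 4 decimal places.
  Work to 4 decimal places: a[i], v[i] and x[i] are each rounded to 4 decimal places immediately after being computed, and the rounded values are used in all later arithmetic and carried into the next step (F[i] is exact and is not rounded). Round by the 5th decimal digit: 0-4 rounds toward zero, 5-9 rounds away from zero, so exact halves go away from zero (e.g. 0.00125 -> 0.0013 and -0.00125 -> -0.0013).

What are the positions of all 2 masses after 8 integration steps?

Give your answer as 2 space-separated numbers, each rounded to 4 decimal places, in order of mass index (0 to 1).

Answer: 2.4949 8.0908

Derivation:
Step 0: x=[4.0000 9.0000] v=[-2.0000 0.0000]
Step 1: x=[3.6200 9.0000] v=[-1.9000 0.0000]
Step 2: x=[3.2752 8.9848] v=[-1.7240 -0.0760]
Step 3: x=[2.9791 8.9412] v=[-1.4806 -0.2179]
Step 4: x=[2.7426 8.8591] v=[-1.1823 -0.4103]
Step 5: x=[2.5736 8.7324] v=[-0.8449 -0.6336]
Step 6: x=[2.4763 8.5593] v=[-0.4864 -0.8654]
Step 7: x=[2.4512 8.3429] v=[-0.1257 -1.0820]
Step 8: x=[2.4949 8.0908] v=[0.2184 -1.2603]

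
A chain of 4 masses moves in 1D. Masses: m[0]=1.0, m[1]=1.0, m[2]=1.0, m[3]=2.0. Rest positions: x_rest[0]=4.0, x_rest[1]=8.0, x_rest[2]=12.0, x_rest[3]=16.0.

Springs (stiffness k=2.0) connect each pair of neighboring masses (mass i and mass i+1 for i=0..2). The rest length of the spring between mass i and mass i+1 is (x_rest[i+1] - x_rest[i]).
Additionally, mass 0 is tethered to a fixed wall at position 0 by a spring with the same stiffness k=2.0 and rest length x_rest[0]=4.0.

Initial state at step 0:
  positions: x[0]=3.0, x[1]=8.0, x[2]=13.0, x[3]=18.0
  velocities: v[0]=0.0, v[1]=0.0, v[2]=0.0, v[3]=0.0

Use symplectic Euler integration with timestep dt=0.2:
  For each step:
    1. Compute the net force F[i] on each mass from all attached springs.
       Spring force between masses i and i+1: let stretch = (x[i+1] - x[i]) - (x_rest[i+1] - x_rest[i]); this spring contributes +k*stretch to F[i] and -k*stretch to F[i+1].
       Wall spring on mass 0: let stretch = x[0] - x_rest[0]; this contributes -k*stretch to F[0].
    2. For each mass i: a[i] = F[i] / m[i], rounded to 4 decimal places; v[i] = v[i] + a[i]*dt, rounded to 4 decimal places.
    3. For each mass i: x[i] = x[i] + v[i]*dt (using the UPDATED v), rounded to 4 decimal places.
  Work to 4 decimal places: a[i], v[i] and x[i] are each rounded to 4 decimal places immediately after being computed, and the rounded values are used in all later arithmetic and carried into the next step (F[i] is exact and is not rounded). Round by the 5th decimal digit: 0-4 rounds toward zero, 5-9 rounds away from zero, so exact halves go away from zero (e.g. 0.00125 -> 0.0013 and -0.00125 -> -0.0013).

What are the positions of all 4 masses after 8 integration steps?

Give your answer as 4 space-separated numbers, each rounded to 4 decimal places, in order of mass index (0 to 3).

Step 0: x=[3.0000 8.0000 13.0000 18.0000] v=[0.0000 0.0000 0.0000 0.0000]
Step 1: x=[3.1600 8.0000 13.0000 17.9600] v=[0.8000 0.0000 0.0000 -0.2000]
Step 2: x=[3.4544 8.0128 12.9968 17.8816] v=[1.4720 0.0640 -0.0160 -0.3920]
Step 3: x=[3.8371 8.0596 12.9857 17.7678] v=[1.9136 0.2342 -0.0557 -0.5690]
Step 4: x=[4.2507 8.1627 12.9630 17.6227] v=[2.0678 0.5156 -0.1133 -0.7254]
Step 5: x=[4.6372 8.3369 12.9291 17.4512] v=[1.9323 0.8709 -0.1695 -0.8573]
Step 6: x=[4.9487 8.5825 12.8896 17.2589] v=[1.5573 1.2279 -0.1975 -0.9617]
Step 7: x=[5.1550 8.8819 12.8551 17.0518] v=[1.0313 1.4972 -0.1726 -1.0356]
Step 8: x=[5.2470 9.2010 12.8385 16.8368] v=[0.4601 1.5957 -0.0832 -1.0749]

Answer: 5.2470 9.2010 12.8385 16.8368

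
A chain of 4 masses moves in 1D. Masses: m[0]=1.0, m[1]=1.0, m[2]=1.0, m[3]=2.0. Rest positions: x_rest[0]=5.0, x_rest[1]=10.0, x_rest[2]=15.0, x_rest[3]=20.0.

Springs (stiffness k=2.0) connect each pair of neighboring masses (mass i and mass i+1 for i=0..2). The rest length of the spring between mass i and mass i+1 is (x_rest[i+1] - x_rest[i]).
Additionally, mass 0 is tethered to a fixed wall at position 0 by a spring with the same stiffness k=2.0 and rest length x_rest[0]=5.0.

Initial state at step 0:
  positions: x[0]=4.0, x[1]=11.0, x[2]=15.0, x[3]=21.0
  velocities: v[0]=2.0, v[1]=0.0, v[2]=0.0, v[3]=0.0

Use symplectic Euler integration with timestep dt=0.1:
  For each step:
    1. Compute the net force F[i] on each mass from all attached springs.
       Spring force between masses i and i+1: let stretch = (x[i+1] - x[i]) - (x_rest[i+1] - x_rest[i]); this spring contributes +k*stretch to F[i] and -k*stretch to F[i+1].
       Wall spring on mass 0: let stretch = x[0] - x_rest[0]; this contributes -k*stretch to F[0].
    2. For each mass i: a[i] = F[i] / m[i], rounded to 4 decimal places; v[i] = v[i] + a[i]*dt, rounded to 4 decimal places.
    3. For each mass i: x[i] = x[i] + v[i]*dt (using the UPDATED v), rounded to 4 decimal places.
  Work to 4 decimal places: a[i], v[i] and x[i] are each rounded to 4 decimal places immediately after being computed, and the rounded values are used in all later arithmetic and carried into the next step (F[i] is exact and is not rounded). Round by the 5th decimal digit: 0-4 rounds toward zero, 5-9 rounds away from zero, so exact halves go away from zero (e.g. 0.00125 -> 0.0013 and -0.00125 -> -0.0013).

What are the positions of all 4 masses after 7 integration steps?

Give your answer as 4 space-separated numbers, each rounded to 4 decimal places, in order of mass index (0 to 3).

Step 0: x=[4.0000 11.0000 15.0000 21.0000] v=[2.0000 0.0000 0.0000 0.0000]
Step 1: x=[4.2600 10.9400 15.0400 20.9900] v=[2.6000 -0.6000 0.4000 -0.1000]
Step 2: x=[4.5684 10.8284 15.1170 20.9705] v=[3.0840 -1.1160 0.7700 -0.1950]
Step 3: x=[4.9106 10.6774 15.2253 20.9425] v=[3.4223 -1.5103 1.0830 -0.2804]
Step 4: x=[5.2700 10.5020 15.3570 20.9073] v=[3.5935 -1.7541 1.3169 -0.3521]
Step 5: x=[5.6286 10.3191 15.5026 20.8666] v=[3.5859 -1.8295 1.4560 -0.4071]
Step 6: x=[5.9684 10.1460 15.6518 20.8223] v=[3.3983 -1.7309 1.4921 -0.4435]
Step 7: x=[6.2724 9.9995 15.7943 20.7762] v=[3.0401 -1.4653 1.4250 -0.4606]

Answer: 6.2724 9.9995 15.7943 20.7762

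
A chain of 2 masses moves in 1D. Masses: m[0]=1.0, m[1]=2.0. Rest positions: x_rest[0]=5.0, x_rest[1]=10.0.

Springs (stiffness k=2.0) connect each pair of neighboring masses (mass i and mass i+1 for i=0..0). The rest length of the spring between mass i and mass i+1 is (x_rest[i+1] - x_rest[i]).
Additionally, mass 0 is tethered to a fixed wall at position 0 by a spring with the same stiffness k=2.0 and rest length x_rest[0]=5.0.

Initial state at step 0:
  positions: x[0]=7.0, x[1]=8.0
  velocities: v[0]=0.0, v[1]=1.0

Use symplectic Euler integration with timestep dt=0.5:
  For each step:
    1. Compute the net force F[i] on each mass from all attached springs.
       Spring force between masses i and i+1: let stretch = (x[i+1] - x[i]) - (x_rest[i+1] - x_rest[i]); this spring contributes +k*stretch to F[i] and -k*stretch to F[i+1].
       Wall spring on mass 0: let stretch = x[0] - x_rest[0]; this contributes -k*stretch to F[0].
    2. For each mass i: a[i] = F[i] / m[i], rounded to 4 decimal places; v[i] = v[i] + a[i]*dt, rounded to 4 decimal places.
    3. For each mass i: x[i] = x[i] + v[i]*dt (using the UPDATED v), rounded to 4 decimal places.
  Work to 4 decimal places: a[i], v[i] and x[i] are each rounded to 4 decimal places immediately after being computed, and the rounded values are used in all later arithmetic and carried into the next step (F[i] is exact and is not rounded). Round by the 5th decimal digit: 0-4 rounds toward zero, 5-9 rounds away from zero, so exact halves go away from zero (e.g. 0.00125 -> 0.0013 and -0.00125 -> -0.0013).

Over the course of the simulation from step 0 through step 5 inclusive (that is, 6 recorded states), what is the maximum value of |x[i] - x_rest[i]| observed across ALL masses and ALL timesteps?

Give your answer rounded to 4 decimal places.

Answer: 4.2618

Derivation:
Step 0: x=[7.0000 8.0000] v=[0.0000 1.0000]
Step 1: x=[4.0000 9.5000] v=[-6.0000 3.0000]
Step 2: x=[1.7500 10.8750] v=[-4.5000 2.7500]
Step 3: x=[3.1875 11.2188] v=[2.8750 0.6875]
Step 4: x=[7.0469 10.8047] v=[7.7188 -0.8282]
Step 5: x=[9.2618 10.7012] v=[4.4297 -0.2071]
Max displacement = 4.2618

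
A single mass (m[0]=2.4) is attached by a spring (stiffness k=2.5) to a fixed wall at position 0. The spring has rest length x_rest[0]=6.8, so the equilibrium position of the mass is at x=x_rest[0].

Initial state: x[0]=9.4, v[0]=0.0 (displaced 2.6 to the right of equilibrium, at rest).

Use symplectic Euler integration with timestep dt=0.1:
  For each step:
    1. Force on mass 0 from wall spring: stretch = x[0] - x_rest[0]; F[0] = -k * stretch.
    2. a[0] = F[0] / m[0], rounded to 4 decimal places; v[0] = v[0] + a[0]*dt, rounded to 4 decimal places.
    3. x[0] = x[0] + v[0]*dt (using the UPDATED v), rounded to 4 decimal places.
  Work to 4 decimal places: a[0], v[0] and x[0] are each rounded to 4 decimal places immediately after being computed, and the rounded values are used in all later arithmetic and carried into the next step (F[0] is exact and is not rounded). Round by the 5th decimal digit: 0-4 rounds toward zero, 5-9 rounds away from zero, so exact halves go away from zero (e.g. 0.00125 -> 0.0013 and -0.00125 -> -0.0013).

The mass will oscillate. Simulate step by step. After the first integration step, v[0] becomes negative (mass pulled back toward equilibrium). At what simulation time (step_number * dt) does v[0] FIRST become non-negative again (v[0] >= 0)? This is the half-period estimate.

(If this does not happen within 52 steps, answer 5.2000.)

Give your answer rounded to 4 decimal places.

Step 0: x=[9.4000] v=[0.0000]
Step 1: x=[9.3729] v=[-0.2708]
Step 2: x=[9.3190] v=[-0.5388]
Step 3: x=[9.2389] v=[-0.8012]
Step 4: x=[9.1334] v=[-1.0553]
Step 5: x=[9.0036] v=[-1.2984]
Step 6: x=[8.8508] v=[-1.5279]
Step 7: x=[8.6767] v=[-1.7415]
Step 8: x=[8.4830] v=[-1.9370]
Step 9: x=[8.2718] v=[-2.1123]
Step 10: x=[8.0452] v=[-2.2656]
Step 11: x=[7.8057] v=[-2.3953]
Step 12: x=[7.5557] v=[-2.5001]
Step 13: x=[7.2978] v=[-2.5788]
Step 14: x=[7.0347] v=[-2.6307]
Step 15: x=[6.7692] v=[-2.6552]
Step 16: x=[6.5040] v=[-2.6520]
Step 17: x=[6.2419] v=[-2.6212]
Step 18: x=[5.9856] v=[-2.5631]
Step 19: x=[5.7378] v=[-2.4783]
Step 20: x=[5.5010] v=[-2.3677]
Step 21: x=[5.2778] v=[-2.2324]
Step 22: x=[5.0704] v=[-2.0738]
Step 23: x=[4.8810] v=[-1.8936]
Step 24: x=[4.7116] v=[-1.6937]
Step 25: x=[4.5640] v=[-1.4762]
Step 26: x=[4.4397] v=[-1.2433]
Step 27: x=[4.3400] v=[-0.9974]
Step 28: x=[4.2659] v=[-0.7412]
Step 29: x=[4.2182] v=[-0.4772]
Step 30: x=[4.1974] v=[-0.2083]
Step 31: x=[4.2037] v=[0.0628]
First v>=0 after going negative at step 31, time=3.1000

Answer: 3.1000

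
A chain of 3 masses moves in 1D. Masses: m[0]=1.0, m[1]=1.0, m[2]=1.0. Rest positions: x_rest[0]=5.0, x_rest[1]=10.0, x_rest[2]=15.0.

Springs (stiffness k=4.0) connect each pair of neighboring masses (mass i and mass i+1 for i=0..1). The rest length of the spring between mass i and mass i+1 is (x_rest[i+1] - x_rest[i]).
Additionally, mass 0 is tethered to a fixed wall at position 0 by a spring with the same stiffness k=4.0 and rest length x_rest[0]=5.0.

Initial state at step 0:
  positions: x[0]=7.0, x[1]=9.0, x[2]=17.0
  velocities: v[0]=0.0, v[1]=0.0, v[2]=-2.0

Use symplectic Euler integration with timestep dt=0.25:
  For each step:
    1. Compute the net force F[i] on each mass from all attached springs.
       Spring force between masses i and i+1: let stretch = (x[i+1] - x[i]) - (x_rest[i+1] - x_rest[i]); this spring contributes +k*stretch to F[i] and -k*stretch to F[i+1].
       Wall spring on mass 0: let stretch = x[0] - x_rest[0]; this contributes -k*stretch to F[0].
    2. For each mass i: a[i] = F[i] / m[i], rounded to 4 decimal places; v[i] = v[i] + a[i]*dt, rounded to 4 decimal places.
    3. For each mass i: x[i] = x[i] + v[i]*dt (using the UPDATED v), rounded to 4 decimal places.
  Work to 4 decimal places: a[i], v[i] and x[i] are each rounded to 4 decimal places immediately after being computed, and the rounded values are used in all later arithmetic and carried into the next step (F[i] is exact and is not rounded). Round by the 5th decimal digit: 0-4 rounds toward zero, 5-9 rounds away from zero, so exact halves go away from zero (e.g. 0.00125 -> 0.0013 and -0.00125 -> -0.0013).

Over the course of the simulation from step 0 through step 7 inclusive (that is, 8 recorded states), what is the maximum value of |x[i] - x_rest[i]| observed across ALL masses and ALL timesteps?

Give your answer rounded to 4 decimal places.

Step 0: x=[7.0000 9.0000 17.0000] v=[0.0000 0.0000 -2.0000]
Step 1: x=[5.7500 10.5000 15.7500] v=[-5.0000 6.0000 -5.0000]
Step 2: x=[4.2500 12.1250 14.4375] v=[-6.0000 6.5000 -5.2500]
Step 3: x=[3.6563 12.3594 13.7969] v=[-2.3750 0.9375 -2.5625]
Step 4: x=[4.3243 10.7774 14.0469] v=[2.6718 -6.3281 1.0000]
Step 5: x=[5.5245 8.3995 14.7295] v=[4.8006 -9.5117 2.7305]
Step 6: x=[6.0623 6.8853 15.0796] v=[2.1511 -6.0567 1.4005]
Step 7: x=[5.2903 7.2140 14.6312] v=[-3.0882 1.3146 -1.7938]
Max displacement = 3.1147

Answer: 3.1147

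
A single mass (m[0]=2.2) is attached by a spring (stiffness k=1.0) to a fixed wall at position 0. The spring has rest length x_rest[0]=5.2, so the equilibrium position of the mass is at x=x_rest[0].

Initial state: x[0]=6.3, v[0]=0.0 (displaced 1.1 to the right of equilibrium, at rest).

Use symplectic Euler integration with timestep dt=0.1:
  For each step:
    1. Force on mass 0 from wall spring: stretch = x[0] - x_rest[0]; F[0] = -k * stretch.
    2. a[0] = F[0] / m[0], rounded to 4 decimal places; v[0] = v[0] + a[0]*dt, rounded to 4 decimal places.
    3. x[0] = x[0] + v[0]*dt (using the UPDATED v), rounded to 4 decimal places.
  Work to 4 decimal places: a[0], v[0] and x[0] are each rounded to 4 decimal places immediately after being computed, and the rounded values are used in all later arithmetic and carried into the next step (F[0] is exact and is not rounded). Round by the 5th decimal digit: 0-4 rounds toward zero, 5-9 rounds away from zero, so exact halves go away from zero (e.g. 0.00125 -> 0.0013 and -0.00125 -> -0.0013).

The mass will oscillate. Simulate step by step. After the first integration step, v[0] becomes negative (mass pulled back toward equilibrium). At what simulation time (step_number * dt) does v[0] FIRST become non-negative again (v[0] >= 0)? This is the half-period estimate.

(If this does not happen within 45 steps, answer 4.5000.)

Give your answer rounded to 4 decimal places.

Answer: 4.5000

Derivation:
Step 0: x=[6.3000] v=[0.0000]
Step 1: x=[6.2950] v=[-0.0500]
Step 2: x=[6.2850] v=[-0.0998]
Step 3: x=[6.2701] v=[-0.1491]
Step 4: x=[6.2503] v=[-0.1977]
Step 5: x=[6.2258] v=[-0.2454]
Step 6: x=[6.1966] v=[-0.2920]
Step 7: x=[6.1629] v=[-0.3373]
Step 8: x=[6.1248] v=[-0.3811]
Step 9: x=[6.0825] v=[-0.4231]
Step 10: x=[6.0362] v=[-0.4632]
Step 11: x=[5.9861] v=[-0.5012]
Step 12: x=[5.9324] v=[-0.5369]
Step 13: x=[5.8754] v=[-0.5702]
Step 14: x=[5.8153] v=[-0.6009]
Step 15: x=[5.7524] v=[-0.6289]
Step 16: x=[5.6870] v=[-0.6540]
Step 17: x=[5.6194] v=[-0.6761]
Step 18: x=[5.5499] v=[-0.6952]
Step 19: x=[5.4788] v=[-0.7111]
Step 20: x=[5.4064] v=[-0.7238]
Step 21: x=[5.3331] v=[-0.7332]
Step 22: x=[5.2592] v=[-0.7393]
Step 23: x=[5.1850] v=[-0.7420]
Step 24: x=[5.1109] v=[-0.7413]
Step 25: x=[5.0372] v=[-0.7373]
Step 26: x=[4.9642] v=[-0.7299]
Step 27: x=[4.8923] v=[-0.7192]
Step 28: x=[4.8218] v=[-0.7052]
Step 29: x=[4.7530] v=[-0.6880]
Step 30: x=[4.6862] v=[-0.6677]
Step 31: x=[4.6218] v=[-0.6444]
Step 32: x=[4.5600] v=[-0.6181]
Step 33: x=[4.5011] v=[-0.5890]
Step 34: x=[4.4454] v=[-0.5572]
Step 35: x=[4.3931] v=[-0.5229]
Step 36: x=[4.3445] v=[-0.4862]
Step 37: x=[4.2998] v=[-0.4473]
Step 38: x=[4.2592] v=[-0.4064]
Step 39: x=[4.2228] v=[-0.3636]
Step 40: x=[4.1909] v=[-0.3192]
Step 41: x=[4.1636] v=[-0.2733]
Step 42: x=[4.1410] v=[-0.2262]
Step 43: x=[4.1232] v=[-0.1781]
Step 44: x=[4.1103] v=[-0.1292]
Step 45: x=[4.1023] v=[-0.0797]
v[0] did not become non-negative within 45 steps; using fallback time=4.5000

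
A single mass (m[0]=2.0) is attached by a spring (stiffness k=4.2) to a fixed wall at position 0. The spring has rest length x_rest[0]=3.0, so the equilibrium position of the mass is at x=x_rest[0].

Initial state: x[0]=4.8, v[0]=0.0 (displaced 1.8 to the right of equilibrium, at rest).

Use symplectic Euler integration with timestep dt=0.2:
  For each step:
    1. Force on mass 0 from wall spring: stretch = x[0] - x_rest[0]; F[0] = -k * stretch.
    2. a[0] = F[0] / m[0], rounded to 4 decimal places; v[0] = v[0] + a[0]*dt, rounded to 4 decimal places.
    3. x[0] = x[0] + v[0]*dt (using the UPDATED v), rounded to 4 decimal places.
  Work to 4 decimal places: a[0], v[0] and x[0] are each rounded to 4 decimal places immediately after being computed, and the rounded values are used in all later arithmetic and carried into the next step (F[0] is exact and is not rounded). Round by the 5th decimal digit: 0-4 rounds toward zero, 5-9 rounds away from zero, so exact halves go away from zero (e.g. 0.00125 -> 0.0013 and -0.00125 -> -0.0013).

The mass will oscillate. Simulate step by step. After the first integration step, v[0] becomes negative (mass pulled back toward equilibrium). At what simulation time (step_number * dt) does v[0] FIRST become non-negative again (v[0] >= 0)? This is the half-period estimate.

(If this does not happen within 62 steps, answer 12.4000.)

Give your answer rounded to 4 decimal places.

Step 0: x=[4.8000] v=[0.0000]
Step 1: x=[4.6488] v=[-0.7560]
Step 2: x=[4.3591] v=[-1.4485]
Step 3: x=[3.9552] v=[-2.0193]
Step 4: x=[3.4711] v=[-2.4205]
Step 5: x=[2.9474] v=[-2.6184]
Step 6: x=[2.4281] v=[-2.5963]
Step 7: x=[1.9569] v=[-2.3561]
Step 8: x=[1.5733] v=[-1.9180]
Step 9: x=[1.3095] v=[-1.3188]
Step 10: x=[1.1877] v=[-0.6088]
Step 11: x=[1.2182] v=[0.1524]
First v>=0 after going negative at step 11, time=2.2000

Answer: 2.2000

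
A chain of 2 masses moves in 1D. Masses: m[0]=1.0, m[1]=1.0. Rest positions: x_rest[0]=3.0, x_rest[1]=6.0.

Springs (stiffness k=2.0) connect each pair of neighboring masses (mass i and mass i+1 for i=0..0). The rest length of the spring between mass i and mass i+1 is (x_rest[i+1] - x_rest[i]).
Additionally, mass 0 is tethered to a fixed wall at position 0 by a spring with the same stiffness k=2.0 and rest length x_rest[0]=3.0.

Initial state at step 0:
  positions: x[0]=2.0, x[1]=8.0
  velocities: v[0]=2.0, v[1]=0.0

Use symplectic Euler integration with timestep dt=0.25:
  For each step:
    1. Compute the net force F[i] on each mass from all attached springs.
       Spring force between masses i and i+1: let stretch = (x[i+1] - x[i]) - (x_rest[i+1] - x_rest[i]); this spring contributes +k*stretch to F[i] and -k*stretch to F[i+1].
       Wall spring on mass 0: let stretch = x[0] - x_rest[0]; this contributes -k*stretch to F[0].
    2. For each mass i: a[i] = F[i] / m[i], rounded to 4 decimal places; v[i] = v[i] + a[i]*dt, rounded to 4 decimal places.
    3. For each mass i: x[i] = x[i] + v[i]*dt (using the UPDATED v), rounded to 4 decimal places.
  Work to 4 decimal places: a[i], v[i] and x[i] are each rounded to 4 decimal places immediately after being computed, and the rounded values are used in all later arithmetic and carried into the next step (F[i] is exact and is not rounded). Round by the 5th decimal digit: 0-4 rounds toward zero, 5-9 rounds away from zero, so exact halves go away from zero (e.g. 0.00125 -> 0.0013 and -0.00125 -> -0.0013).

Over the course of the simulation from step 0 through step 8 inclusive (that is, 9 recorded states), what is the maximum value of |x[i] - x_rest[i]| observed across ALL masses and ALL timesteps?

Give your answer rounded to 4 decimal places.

Answer: 2.7715

Derivation:
Step 0: x=[2.0000 8.0000] v=[2.0000 0.0000]
Step 1: x=[3.0000 7.6250] v=[4.0000 -1.5000]
Step 2: x=[4.2031 7.0469] v=[4.8125 -2.3125]
Step 3: x=[5.2363 6.4883] v=[4.1329 -2.2344]
Step 4: x=[5.7715 6.1482] v=[2.1408 -1.3604]
Step 5: x=[5.6324 6.1360] v=[-0.5566 -0.0488]
Step 6: x=[4.8522 6.4359] v=[-3.1210 1.1994]
Step 7: x=[3.6634 6.9128] v=[-4.7553 1.9076]
Step 8: x=[2.4228 7.3585] v=[-4.9623 1.7829]
Max displacement = 2.7715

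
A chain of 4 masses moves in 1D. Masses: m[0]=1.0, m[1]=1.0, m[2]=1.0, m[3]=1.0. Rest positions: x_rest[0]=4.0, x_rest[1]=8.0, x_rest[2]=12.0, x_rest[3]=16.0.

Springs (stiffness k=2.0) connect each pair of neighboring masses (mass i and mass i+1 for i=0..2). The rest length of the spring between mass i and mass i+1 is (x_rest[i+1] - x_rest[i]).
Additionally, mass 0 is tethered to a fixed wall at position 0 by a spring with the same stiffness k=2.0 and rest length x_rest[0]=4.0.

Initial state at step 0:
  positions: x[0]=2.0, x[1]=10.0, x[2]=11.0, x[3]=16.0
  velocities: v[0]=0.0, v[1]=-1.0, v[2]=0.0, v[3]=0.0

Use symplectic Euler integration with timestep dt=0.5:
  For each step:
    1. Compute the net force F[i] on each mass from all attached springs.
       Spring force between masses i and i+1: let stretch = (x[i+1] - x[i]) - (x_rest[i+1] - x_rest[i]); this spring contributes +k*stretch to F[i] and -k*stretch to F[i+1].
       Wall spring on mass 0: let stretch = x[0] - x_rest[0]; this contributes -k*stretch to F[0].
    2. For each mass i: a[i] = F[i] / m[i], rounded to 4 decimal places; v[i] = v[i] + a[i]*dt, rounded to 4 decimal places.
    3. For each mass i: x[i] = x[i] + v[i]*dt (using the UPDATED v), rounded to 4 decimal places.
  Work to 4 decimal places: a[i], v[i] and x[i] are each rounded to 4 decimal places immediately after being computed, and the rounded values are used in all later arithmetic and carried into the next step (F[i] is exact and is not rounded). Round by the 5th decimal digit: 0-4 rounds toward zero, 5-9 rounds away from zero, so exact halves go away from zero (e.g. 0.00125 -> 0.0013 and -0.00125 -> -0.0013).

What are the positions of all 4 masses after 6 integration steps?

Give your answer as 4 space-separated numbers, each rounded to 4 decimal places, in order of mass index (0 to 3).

Step 0: x=[2.0000 10.0000 11.0000 16.0000] v=[0.0000 -1.0000 0.0000 0.0000]
Step 1: x=[5.0000 6.0000 13.0000 15.5000] v=[6.0000 -8.0000 4.0000 -1.0000]
Step 2: x=[6.0000 5.0000 12.7500 15.7500] v=[2.0000 -2.0000 -0.5000 0.5000]
Step 3: x=[3.5000 8.3750 10.1250 16.5000] v=[-5.0000 6.7500 -5.2500 1.5000]
Step 4: x=[1.6875 10.1875 9.8125 16.0625] v=[-3.6250 3.6250 -0.6250 -0.8750]
Step 5: x=[3.2813 7.5625 12.8125 14.5000] v=[3.1875 -5.2500 6.0000 -3.1250]
Step 6: x=[5.3750 5.4219 14.0313 14.0938] v=[4.1874 -4.2812 2.4375 -0.8125]

Answer: 5.3750 5.4219 14.0313 14.0938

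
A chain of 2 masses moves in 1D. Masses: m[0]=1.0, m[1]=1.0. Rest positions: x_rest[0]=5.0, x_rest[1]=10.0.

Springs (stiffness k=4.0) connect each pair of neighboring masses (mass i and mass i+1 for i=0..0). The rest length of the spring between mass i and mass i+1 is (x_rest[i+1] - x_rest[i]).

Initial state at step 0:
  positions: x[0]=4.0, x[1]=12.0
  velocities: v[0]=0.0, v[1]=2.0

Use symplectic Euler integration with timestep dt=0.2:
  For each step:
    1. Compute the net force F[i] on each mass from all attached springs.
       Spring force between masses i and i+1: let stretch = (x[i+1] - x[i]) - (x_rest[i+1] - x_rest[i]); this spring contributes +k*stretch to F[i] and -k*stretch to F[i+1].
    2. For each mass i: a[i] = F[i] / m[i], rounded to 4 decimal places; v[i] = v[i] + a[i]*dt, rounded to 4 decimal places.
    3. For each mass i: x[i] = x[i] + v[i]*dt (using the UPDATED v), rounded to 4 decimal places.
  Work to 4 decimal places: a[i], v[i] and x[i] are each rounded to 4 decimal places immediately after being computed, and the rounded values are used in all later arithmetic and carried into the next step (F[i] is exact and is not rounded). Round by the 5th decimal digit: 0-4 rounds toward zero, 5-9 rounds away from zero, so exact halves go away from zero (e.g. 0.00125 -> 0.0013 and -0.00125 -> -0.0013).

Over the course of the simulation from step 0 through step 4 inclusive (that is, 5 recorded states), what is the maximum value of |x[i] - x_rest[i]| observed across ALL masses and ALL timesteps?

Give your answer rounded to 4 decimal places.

Step 0: x=[4.0000 12.0000] v=[0.0000 2.0000]
Step 1: x=[4.4800 11.9200] v=[2.4000 -0.4000]
Step 2: x=[5.3504 11.4496] v=[4.3520 -2.3520]
Step 3: x=[6.3967 10.8033] v=[5.2314 -3.2314]
Step 4: x=[7.3480 10.2520] v=[4.7567 -2.7567]
Max displacement = 2.3480

Answer: 2.3480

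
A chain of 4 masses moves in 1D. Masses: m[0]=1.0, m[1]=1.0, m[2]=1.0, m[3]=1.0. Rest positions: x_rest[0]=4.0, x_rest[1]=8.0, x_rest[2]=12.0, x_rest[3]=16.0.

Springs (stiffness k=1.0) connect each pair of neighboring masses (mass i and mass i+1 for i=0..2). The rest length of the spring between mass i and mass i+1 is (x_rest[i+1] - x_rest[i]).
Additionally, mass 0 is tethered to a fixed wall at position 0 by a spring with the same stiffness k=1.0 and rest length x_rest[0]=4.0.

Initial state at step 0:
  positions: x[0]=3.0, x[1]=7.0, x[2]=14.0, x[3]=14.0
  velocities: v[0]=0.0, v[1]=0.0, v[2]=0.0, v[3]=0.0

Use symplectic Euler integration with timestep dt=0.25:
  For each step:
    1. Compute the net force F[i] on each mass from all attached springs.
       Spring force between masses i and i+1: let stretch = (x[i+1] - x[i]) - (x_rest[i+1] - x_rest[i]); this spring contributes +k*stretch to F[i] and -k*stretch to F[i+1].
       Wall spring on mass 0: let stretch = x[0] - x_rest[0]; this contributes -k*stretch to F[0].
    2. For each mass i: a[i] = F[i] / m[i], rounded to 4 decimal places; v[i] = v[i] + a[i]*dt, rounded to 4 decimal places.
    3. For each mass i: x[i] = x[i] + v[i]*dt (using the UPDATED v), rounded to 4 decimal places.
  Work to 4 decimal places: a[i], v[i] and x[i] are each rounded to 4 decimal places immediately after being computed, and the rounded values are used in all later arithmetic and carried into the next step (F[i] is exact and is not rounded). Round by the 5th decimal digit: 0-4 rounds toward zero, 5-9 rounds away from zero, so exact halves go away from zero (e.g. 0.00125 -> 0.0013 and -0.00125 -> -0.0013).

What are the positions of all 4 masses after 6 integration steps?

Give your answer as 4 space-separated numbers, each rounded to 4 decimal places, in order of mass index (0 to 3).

Answer: 4.3464 8.4886 9.3575 16.8350

Derivation:
Step 0: x=[3.0000 7.0000 14.0000 14.0000] v=[0.0000 0.0000 0.0000 0.0000]
Step 1: x=[3.0625 7.1875 13.5625 14.2500] v=[0.2500 0.7500 -1.7500 1.0000]
Step 2: x=[3.1914 7.5156 12.7695 14.7070] v=[0.5156 1.3125 -3.1719 1.8281]
Step 3: x=[3.3911 7.9018 11.7693 15.2929] v=[0.7988 1.5449 -4.0010 2.3437]
Step 4: x=[3.6608 8.2478 10.7476 15.9086] v=[1.0787 1.3841 -4.0870 2.4628]
Step 5: x=[3.9884 8.4634 9.8922 16.4518] v=[1.3103 0.8623 -3.4217 2.1726]
Step 6: x=[4.3464 8.4886 9.3575 16.8350] v=[1.4320 0.1008 -2.1390 1.5327]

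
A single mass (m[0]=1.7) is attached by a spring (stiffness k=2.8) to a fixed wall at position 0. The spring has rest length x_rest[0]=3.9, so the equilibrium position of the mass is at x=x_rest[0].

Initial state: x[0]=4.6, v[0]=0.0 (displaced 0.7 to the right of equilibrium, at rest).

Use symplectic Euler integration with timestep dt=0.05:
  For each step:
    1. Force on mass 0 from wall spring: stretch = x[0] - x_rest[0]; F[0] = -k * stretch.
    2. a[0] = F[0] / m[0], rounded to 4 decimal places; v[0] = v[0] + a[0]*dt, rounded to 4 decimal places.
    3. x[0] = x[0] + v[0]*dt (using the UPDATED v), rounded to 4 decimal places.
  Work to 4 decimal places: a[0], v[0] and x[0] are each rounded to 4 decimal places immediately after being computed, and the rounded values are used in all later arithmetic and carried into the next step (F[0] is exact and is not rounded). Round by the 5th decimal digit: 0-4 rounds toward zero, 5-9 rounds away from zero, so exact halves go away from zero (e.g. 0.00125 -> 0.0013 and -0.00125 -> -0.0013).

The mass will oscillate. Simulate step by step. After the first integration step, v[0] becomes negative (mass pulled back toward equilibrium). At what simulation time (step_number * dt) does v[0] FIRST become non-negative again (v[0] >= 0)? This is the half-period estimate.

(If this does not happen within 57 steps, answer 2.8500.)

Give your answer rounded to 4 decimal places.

Step 0: x=[4.6000] v=[0.0000]
Step 1: x=[4.5971] v=[-0.0576]
Step 2: x=[4.5914] v=[-0.1150]
Step 3: x=[4.5828] v=[-0.1719]
Step 4: x=[4.5714] v=[-0.2281]
Step 5: x=[4.5572] v=[-0.2834]
Step 6: x=[4.5403] v=[-0.3375]
Step 7: x=[4.5208] v=[-0.3902]
Step 8: x=[4.4987] v=[-0.4413]
Step 9: x=[4.4742] v=[-0.4906]
Step 10: x=[4.4473] v=[-0.5379]
Step 11: x=[4.4182] v=[-0.5830]
Step 12: x=[4.3869] v=[-0.6257]
Step 13: x=[4.3536] v=[-0.6658]
Step 14: x=[4.3184] v=[-0.7032]
Step 15: x=[4.2815] v=[-0.7377]
Step 16: x=[4.2430] v=[-0.7691]
Step 17: x=[4.2031] v=[-0.7973]
Step 18: x=[4.1620] v=[-0.8223]
Step 19: x=[4.1198] v=[-0.8439]
Step 20: x=[4.0767] v=[-0.8620]
Step 21: x=[4.0329] v=[-0.8766]
Step 22: x=[3.9885] v=[-0.8875]
Step 23: x=[3.9438] v=[-0.8948]
Step 24: x=[3.8989] v=[-0.8984]
Step 25: x=[3.8540] v=[-0.8983]
Step 26: x=[3.8093] v=[-0.8945]
Step 27: x=[3.7650] v=[-0.8870]
Step 28: x=[3.7212] v=[-0.8759]
Step 29: x=[3.6781] v=[-0.8612]
Step 30: x=[3.6360] v=[-0.8429]
Step 31: x=[3.5949] v=[-0.8212]
Step 32: x=[3.5551] v=[-0.7961]
Step 33: x=[3.5167] v=[-0.7677]
Step 34: x=[3.4799] v=[-0.7361]
Step 35: x=[3.4448] v=[-0.7015]
Step 36: x=[3.4116] v=[-0.6640]
Step 37: x=[3.3804] v=[-0.6238]
Step 38: x=[3.3514] v=[-0.5810]
Step 39: x=[3.3246] v=[-0.5358]
Step 40: x=[3.3002] v=[-0.4884]
Step 41: x=[3.2783] v=[-0.4390]
Step 42: x=[3.2589] v=[-0.3878]
Step 43: x=[3.2422] v=[-0.3350]
Step 44: x=[3.2282] v=[-0.2808]
Step 45: x=[3.2169] v=[-0.2255]
Step 46: x=[3.2084] v=[-0.1692]
Step 47: x=[3.2028] v=[-0.1122]
Step 48: x=[3.2001] v=[-0.0548]
Step 49: x=[3.2002] v=[0.0028]
First v>=0 after going negative at step 49, time=2.4500

Answer: 2.4500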